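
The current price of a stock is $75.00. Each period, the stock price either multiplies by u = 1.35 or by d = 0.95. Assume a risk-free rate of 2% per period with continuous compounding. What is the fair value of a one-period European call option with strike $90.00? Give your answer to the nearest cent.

Risk-neutral probability p = (e^0.02 − 0.95)/(1.35 − 0.95) = 0.0702/0.4000 = 0.1755
Terminal stock prices: S_u = 101.2, S_d = 71.25
Terminal payoffs (S − K): max(11.25, 0) = 11.25, max(-18.75, 0) = 0
Node 0 (S = 75): V_0 = e^(−0.02)·[0.1755·11.2500 + 0.8245·0.0000] = 1.9353

$1.94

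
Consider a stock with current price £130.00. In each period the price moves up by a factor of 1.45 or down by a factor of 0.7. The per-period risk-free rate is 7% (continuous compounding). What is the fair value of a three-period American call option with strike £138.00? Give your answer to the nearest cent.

Risk-neutral probability p = (e^0.07 − 0.7)/(1.45 − 0.7) = 0.3725/0.7500 = 0.4967
Terminal stock prices: S_uuu = 396.3, S_uud = 191.3, S_udd = 92.36, S_ddd = 44.59
Terminal payoffs (S − K): max(258.3, 0) = 258.3, max(53.33, 0) = 53.33, max(-45.64, 0) = 0, max(-93.41, 0) = 0
Node uu (S = 273.3): continuation = e^(−0.07)·[0.4967·258.3212 + 0.5033·53.3275] = 144.6547; exercise value = 135.3250 ≤ continuation, so V_uu = 144.6547
Node ud (S = 131.9): continuation = e^(−0.07)·[0.4967·53.3275 + 0.5033·0.0000] = 24.6959; exercise value = 0.0000 ≤ continuation, so V_ud = 24.6959
Node dd (S = 63.7): continuation = e^(−0.07)·[0.4967·0.0000 + 0.5033·0.0000] = 0.0000; exercise value = 0.0000 ≤ continuation, so V_dd = 0.0000
Node u (S = 188.5): continuation = e^(−0.07)·[0.4967·144.6547 + 0.5033·24.6959] = 78.5791; exercise value = 50.5000 ≤ continuation, so V_u = 78.5791
Node d (S = 91): continuation = e^(−0.07)·[0.4967·24.6959 + 0.5033·0.0000] = 11.4367; exercise value = 0.0000 ≤ continuation, so V_d = 11.4367
Node 0 (S = 130): continuation = e^(−0.07)·[0.4967·78.5791 + 0.5033·11.4367] = 41.7571; exercise value = 0.0000 ≤ continuation, so V_0 = 41.7571

£41.76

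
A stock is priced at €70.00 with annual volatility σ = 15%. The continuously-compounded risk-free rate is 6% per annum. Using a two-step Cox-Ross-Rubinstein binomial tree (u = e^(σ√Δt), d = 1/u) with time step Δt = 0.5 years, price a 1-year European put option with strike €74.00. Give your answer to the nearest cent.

€4.18

CRR parameters: u = e^(σ√Δt) = e^(0.15·√0.5) = 1.1119, d = 1/u = 0.8994
Per-period rate: rΔt = 0.06·0.5 = 0.03, so R = e^0.03 = 1.0305
Risk-neutral probability p = (e^0.03 − 0.8994)/(1.1119 − 0.8994) = 0.1311/0.2125 = 0.6168
Terminal stock prices: S_uu = 86.54, S_ud = 70, S_dd = 56.62
Terminal payoffs (K − S): max(-12.54, 0) = 0, max(4, 0) = 4, max(17.38, 0) = 17.38
Node u (S = 77.83): V_u = e^(−0.03)·[0.6168·0.0000 + 0.3832·4.0000] = 1.4875
Node d (S = 62.96): V_d = e^(−0.03)·[0.6168·4.0000 + 0.3832·17.3799] = 8.8574
Node 0 (S = 70): V_0 = e^(−0.03)·[0.6168·1.4875 + 0.3832·8.8574] = 4.1842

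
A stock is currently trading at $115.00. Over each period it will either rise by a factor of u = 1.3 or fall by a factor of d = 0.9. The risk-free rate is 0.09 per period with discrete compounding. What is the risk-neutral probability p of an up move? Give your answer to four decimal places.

p = 0.4750

Risk-neutral probability p = (1 + 0.09 − 0.9)/(1.3 − 0.9) = 0.1900/0.4000 = 0.4750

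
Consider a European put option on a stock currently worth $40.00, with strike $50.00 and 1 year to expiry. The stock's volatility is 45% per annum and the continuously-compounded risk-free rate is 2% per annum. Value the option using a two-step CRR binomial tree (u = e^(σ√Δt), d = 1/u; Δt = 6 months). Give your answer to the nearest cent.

CRR parameters: u = e^(σ√Δt) = e^(0.45·√0.5) = 1.3746, d = 1/u = 0.7275
Per-period rate: rΔt = 0.02·0.5 = 0.01, so R = e^0.01 = 1.0101
Risk-neutral probability p = (e^0.01 − 0.7275)/(1.3746 − 0.7275) = 0.2826/0.6472 = 0.4366
Terminal stock prices: S_uu = 75.59, S_ud = 40, S_dd = 21.17
Terminal payoffs (K − S): max(-25.59, 0) = 0, max(10, 0) = 10, max(28.83, 0) = 28.83
Node u (S = 54.99): V_u = e^(−0.01)·[0.4366·0.0000 + 0.5634·10.0000] = 5.5775
Node d (S = 29.1): V_d = e^(−0.01)·[0.4366·10.0000 + 0.5634·28.8322] = 20.4041
Node 0 (S = 40): V_0 = e^(−0.01)·[0.4366·5.5775 + 0.5634·20.4041] = 13.7916

$13.79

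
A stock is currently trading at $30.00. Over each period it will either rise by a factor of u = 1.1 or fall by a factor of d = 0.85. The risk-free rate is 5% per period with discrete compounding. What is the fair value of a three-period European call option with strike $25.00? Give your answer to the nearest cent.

$8.55

Risk-neutral probability p = (1 + 0.05 − 0.85)/(1.1 − 0.85) = 0.2000/0.2500 = 0.8000
Terminal stock prices: S_uuu = 39.93, S_uud = 30.86, S_udd = 23.84, S_ddd = 18.42
Terminal payoffs (S − K): max(14.93, 0) = 14.93, max(5.855, 0) = 5.855, max(-1.158, 0) = 0, max(-6.576, 0) = 0
Node uu (S = 36.3): V_uu = 1/1.05·[0.8000·14.9300 + 0.2000·5.8550] = 12.4905
Node ud (S = 28.05): V_ud = 1/1.05·[0.8000·5.8550 + 0.2000·0.0000] = 4.4610
Node dd (S = 21.67): V_dd = 1/1.05·[0.8000·0.0000 + 0.2000·0.0000] = 0.0000
Node u (S = 33): V_u = 1/1.05·[0.8000·12.4905 + 0.2000·4.4610] = 10.3663
Node d (S = 25.5): V_d = 1/1.05·[0.8000·4.4610 + 0.2000·0.0000] = 3.3988
Node 0 (S = 30): V_0 = 1/1.05·[0.8000·10.3663 + 0.2000·3.3988] = 8.5455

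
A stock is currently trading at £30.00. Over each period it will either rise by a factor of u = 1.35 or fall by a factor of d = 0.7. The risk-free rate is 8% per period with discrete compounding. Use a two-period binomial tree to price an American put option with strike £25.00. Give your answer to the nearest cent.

£1.54

Risk-neutral probability p = (1 + 0.08 − 0.7)/(1.35 − 0.7) = 0.3800/0.6500 = 0.5846
Terminal stock prices: S_uu = 54.68, S_ud = 28.35, S_dd = 14.7
Terminal payoffs (K − S): max(-29.68, 0) = 0, max(-3.35, 0) = 0, max(10.3, 0) = 10.3
Node u (S = 40.5): continuation = 1/1.08·[0.5846·0.0000 + 0.4154·0.0000] = 0.0000; exercise value = 0.0000 ≤ continuation, so V_u = 0.0000
Node d (S = 21): continuation = 1/1.08·[0.5846·0.0000 + 0.4154·10.3000] = 3.9615; exercise value = 4.0000 > continuation, so V_d = 4.0000 (exercise)
Node 0 (S = 30): continuation = 1/1.08·[0.5846·0.0000 + 0.4154·4.0000] = 1.5385; exercise value = 0.0000 ≤ continuation, so V_0 = 1.5385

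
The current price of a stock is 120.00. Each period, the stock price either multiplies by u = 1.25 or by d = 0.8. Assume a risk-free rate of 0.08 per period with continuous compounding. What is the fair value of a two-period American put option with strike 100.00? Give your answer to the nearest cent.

2.71

Risk-neutral probability p = (e^0.08 − 0.8)/(1.25 − 0.8) = 0.2833/0.4500 = 0.6295
Terminal stock prices: S_uu = 187.5, S_ud = 120, S_dd = 76.8
Terminal payoffs (K − S): max(-87.5, 0) = 0, max(-20, 0) = 0, max(23.2, 0) = 23.2
Node u (S = 150): continuation = e^(−0.08)·[0.6295·0.0000 + 0.3705·0.0000] = 0.0000; exercise value = 0.0000 ≤ continuation, so V_u = 0.0000
Node d (S = 96): continuation = e^(−0.08)·[0.6295·0.0000 + 0.3705·23.2000] = 7.9342; exercise value = 4.0000 ≤ continuation, so V_d = 7.9342
Node 0 (S = 120): continuation = e^(−0.08)·[0.6295·0.0000 + 0.3705·7.9342] = 2.7134; exercise value = 0.0000 ≤ continuation, so V_0 = 2.7134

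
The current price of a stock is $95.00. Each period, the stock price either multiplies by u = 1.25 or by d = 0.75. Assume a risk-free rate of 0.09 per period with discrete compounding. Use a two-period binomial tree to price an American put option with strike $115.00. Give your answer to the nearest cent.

Risk-neutral probability p = (1 + 0.09 − 0.75)/(1.25 − 0.75) = 0.3400/0.5000 = 0.6800
Terminal stock prices: S_uu = 148.4, S_ud = 89.06, S_dd = 53.44
Terminal payoffs (K − S): max(-33.44, 0) = 0, max(25.94, 0) = 25.94, max(61.56, 0) = 61.56
Node u (S = 118.8): continuation = 1/1.09·[0.6800·0.0000 + 0.3200·25.9375] = 7.6147; exercise value = 0.0000 ≤ continuation, so V_u = 7.6147
Node d (S = 71.25): continuation = 1/1.09·[0.6800·25.9375 + 0.3200·61.5625] = 34.2546; exercise value = 43.7500 > continuation, so V_d = 43.7500 (exercise)
Node 0 (S = 95): continuation = 1/1.09·[0.6800·7.6147 + 0.3200·43.7500] = 17.5945; exercise value = 20.0000 > continuation, so V_0 = 20.0000 (exercise)

$20.00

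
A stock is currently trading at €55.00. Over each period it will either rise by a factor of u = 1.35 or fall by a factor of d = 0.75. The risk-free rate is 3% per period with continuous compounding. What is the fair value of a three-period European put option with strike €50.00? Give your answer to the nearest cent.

€6.69

Risk-neutral probability p = (e^0.03 − 0.75)/(1.35 − 0.75) = 0.2805/0.6000 = 0.4674
Terminal stock prices: S_uuu = 135.3, S_uud = 75.18, S_udd = 41.77, S_ddd = 23.2
Terminal payoffs (K − S): max(-85.32, 0) = 0, max(-25.18, 0) = 0, max(8.234, 0) = 8.234, max(26.8, 0) = 26.8
Node uu (S = 100.2): V_uu = e^(−0.03)·[0.4674·0.0000 + 0.5326·0.0000] = 0.0000
Node ud (S = 55.69): V_ud = e^(−0.03)·[0.4674·0.0000 + 0.5326·8.2344] = 4.2558
Node dd (S = 30.94): V_dd = e^(−0.03)·[0.4674·8.2344 + 0.5326·26.7969] = 17.5848
Node u (S = 74.25): V_u = e^(−0.03)·[0.4674·0.0000 + 0.5326·4.2558] = 2.1996
Node d (S = 41.25): V_d = e^(−0.03)·[0.4674·4.2558 + 0.5326·17.5848] = 11.0189
Node 0 (S = 55): V_0 = e^(−0.03)·[0.4674·2.1996 + 0.5326·11.0189] = 6.6927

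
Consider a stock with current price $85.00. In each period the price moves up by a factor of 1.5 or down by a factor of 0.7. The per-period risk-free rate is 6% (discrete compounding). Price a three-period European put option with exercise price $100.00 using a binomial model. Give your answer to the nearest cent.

Risk-neutral probability p = (1 + 0.06 − 0.7)/(1.5 − 0.7) = 0.3600/0.8000 = 0.4500
Terminal stock prices: S_uuu = 286.9, S_uud = 133.9, S_udd = 62.47, S_ddd = 29.15
Terminal payoffs (K − S): max(-186.9, 0) = 0, max(-33.88, 0) = 0, max(37.53, 0) = 37.53, max(70.84, 0) = 70.84
Node uu (S = 191.2): V_uu = 1/1.06·[0.4500·0.0000 + 0.5500·0.0000] = 0.0000
Node ud (S = 89.25): V_ud = 1/1.06·[0.4500·0.0000 + 0.5500·37.5250] = 19.4705
Node dd (S = 41.65): V_dd = 1/1.06·[0.4500·37.5250 + 0.5500·70.8450] = 52.6896
Node u (S = 127.5): V_u = 1/1.06·[0.4500·0.0000 + 0.5500·19.4705] = 10.1026
Node d (S = 59.5): V_d = 1/1.06·[0.4500·19.4705 + 0.5500·52.6896] = 35.6047
Node 0 (S = 85): V_0 = 1/1.06·[0.4500·10.1026 + 0.5500·35.6047] = 22.7630

$22.76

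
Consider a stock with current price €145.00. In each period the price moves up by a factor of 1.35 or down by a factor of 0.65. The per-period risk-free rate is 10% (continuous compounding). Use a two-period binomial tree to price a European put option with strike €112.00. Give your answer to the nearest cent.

Risk-neutral probability p = (e^0.1 − 0.65)/(1.35 − 0.65) = 0.4552/0.7000 = 0.6502
Terminal stock prices: S_uu = 264.3, S_ud = 127.2, S_dd = 61.26
Terminal payoffs (K − S): max(-152.3, 0) = 0, max(-15.24, 0) = 0, max(50.74, 0) = 50.74
Node u (S = 195.8): V_u = e^(−0.1)·[0.6502·0.0000 + 0.3498·0.0000] = 0.0000
Node d (S = 94.25): V_d = e^(−0.1)·[0.6502·0.0000 + 0.3498·50.7375] = 16.0570
Node 0 (S = 145): V_0 = e^(−0.1)·[0.6502·0.0000 + 0.3498·16.0570] = 5.0816

€5.08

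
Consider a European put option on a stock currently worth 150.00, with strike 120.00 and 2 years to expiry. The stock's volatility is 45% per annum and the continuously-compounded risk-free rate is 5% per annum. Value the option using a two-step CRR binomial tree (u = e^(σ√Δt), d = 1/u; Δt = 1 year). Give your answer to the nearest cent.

CRR parameters: u = e^(σ√Δt) = e^(0.45·√1) = 1.5683, d = 1/u = 0.6376
Per-period rate: rΔt = 0.05·1 = 0.05, so R = e^0.05 = 1.0513
Risk-neutral probability p = (e^0.05 − 0.6376)/(1.5683 − 0.6376) = 0.4136/0.9307 = 0.4445
Terminal stock prices: S_uu = 368.9, S_ud = 150, S_dd = 60.99
Terminal payoffs (K − S): max(-248.9, 0) = 0, max(-30, 0) = 0, max(59.01, 0) = 59.01
Node u (S = 235.2): V_u = e^(−0.05)·[0.4445·0.0000 + 0.5555·0.0000] = 0.0000
Node d (S = 95.64): V_d = e^(−0.05)·[0.4445·0.0000 + 0.5555·59.0146] = 31.1865
Node 0 (S = 150): V_0 = e^(−0.05)·[0.4445·0.0000 + 0.5555·31.1865] = 16.4807

16.48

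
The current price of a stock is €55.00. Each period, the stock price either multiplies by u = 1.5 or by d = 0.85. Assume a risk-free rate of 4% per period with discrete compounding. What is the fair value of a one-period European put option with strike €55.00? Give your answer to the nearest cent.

Risk-neutral probability p = (1 + 0.04 − 0.85)/(1.5 − 0.85) = 0.1900/0.6500 = 0.2923
Terminal stock prices: S_u = 82.5, S_d = 46.75
Terminal payoffs (K − S): max(-27.5, 0) = 0, max(8.25, 0) = 8.25
Node 0 (S = 55): V_0 = 1/1.04·[0.2923·0.0000 + 0.7077·8.2500] = 5.6139

€5.61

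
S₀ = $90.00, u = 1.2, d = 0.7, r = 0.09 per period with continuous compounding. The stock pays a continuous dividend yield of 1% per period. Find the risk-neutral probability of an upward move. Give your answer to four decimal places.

p = 0.7666

Per-period risk-free factor R = e^0.09 = 1.0942; dividend-adjusted growth = e^(0.09−0.01) = 1.0833.
Risk-neutral probability p = (1.0833 − 0.7)/(1.2 − 0.7) = 0.3833/0.5000 = 0.7666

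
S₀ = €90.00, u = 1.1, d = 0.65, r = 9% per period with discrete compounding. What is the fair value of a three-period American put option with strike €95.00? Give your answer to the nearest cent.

€5.00

Risk-neutral probability p = (1 + 0.09 − 0.65)/(1.1 − 0.65) = 0.4400/0.4500 = 0.9778
Terminal stock prices: S_uuu = 119.8, S_uud = 70.79, S_udd = 41.83, S_ddd = 24.72
Terminal payoffs (K − S): max(-24.79, 0) = 0, max(24.21, 0) = 24.21, max(53.17, 0) = 53.17, max(70.28, 0) = 70.28
Node uu (S = 108.9): continuation = 1/1.09·[0.9778·0.0000 + 0.0222·24.2150] = 0.4937; exercise value = 0.0000 ≤ continuation, so V_uu = 0.4937
Node ud (S = 64.35): continuation = 1/1.09·[0.9778·24.2150 + 0.0222·53.1725] = 22.8060; exercise value = 30.6500 > continuation, so V_ud = 30.6500 (exercise)
Node dd (S = 38.03): continuation = 1/1.09·[0.9778·53.1725 + 0.0222·70.2837] = 49.1310; exercise value = 56.9750 > continuation, so V_dd = 56.9750 (exercise)
Node u (S = 99): continuation = 1/1.09·[0.9778·0.4937 + 0.0222·30.6500] = 1.0677; exercise value = 0.0000 ≤ continuation, so V_u = 1.0677
Node d (S = 58.5): continuation = 1/1.09·[0.9778·30.6500 + 0.0222·56.9750] = 28.6560; exercise value = 36.5000 > continuation, so V_d = 36.5000 (exercise)
Node 0 (S = 90): continuation = 1/1.09·[0.9778·1.0677 + 0.0222·36.5000] = 1.7019; exercise value = 5.0000 > continuation, so V_0 = 5.0000 (exercise)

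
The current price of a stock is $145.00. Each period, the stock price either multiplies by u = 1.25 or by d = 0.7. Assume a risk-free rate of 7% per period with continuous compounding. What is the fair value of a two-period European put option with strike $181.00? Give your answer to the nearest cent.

$30.52

Risk-neutral probability p = (e^0.07 − 0.7)/(1.25 − 0.7) = 0.3725/0.5500 = 0.6773
Terminal stock prices: S_uu = 226.6, S_ud = 126.9, S_dd = 71.05
Terminal payoffs (K − S): max(-45.56, 0) = 0, max(54.13, 0) = 54.13, max(110, 0) = 110
Node u (S = 181.2): V_u = e^(−0.07)·[0.6773·0.0000 + 0.3227·54.1250] = 16.2859
Node d (S = 101.5): V_d = e^(−0.07)·[0.6773·54.1250 + 0.3227·109.9500] = 67.2633
Node 0 (S = 145): V_0 = e^(−0.07)·[0.6773·16.2859 + 0.3227·67.2633] = 30.5237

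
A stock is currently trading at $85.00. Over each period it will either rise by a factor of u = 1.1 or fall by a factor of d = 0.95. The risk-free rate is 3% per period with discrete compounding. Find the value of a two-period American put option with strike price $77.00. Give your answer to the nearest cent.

$0.06

Risk-neutral probability p = (1 + 0.03 − 0.95)/(1.1 − 0.95) = 0.0800/0.1500 = 0.5333
Terminal stock prices: S_uu = 102.9, S_ud = 88.83, S_dd = 76.71
Terminal payoffs (K − S): max(-25.85, 0) = 0, max(-11.83, 0) = 0, max(0.2875, 0) = 0.2875
Node u (S = 93.5): continuation = 1/1.03·[0.5333·0.0000 + 0.4667·0.0000] = 0.0000; exercise value = 0.0000 ≤ continuation, so V_u = 0.0000
Node d (S = 80.75): continuation = 1/1.03·[0.5333·0.0000 + 0.4667·0.2875] = 0.1303; exercise value = 0.0000 ≤ continuation, so V_d = 0.1303
Node 0 (S = 85): continuation = 1/1.03·[0.5333·0.0000 + 0.4667·0.1303] = 0.0590; exercise value = 0.0000 ≤ continuation, so V_0 = 0.0590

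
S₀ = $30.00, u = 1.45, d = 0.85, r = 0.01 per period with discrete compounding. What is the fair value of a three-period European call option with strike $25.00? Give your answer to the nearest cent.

$8.25

Risk-neutral probability p = (1 + 0.01 − 0.85)/(1.45 − 0.85) = 0.1600/0.6000 = 0.2667
Terminal stock prices: S_uuu = 91.46, S_uud = 53.61, S_udd = 31.43, S_ddd = 18.42
Terminal payoffs (S − K): max(66.46, 0) = 66.46, max(28.61, 0) = 28.61, max(6.429, 0) = 6.429, max(-6.576, 0) = 0
Node uu (S = 63.08): V_uu = 1/1.01·[0.2667·66.4587 + 0.7333·28.6138] = 38.3225
Node ud (S = 36.98): V_ud = 1/1.01·[0.2667·28.6138 + 0.7333·6.4287] = 12.2225
Node dd (S = 21.67): V_dd = 1/1.01·[0.2667·6.4287 + 0.7333·0.0000] = 1.6974
Node u (S = 43.5): V_u = 1/1.01·[0.2667·38.3225 + 0.7333·12.2225] = 18.9926
Node d (S = 25.5): V_d = 1/1.01·[0.2667·12.2225 + 0.7333·1.6974] = 4.4595
Node 0 (S = 30): V_0 = 1/1.01·[0.2667·18.9926 + 0.7333·4.4595] = 8.2525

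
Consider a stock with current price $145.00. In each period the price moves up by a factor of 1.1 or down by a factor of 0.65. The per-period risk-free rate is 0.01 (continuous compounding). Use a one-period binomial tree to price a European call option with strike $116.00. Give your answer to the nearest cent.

$34.46

Risk-neutral probability p = (e^0.01 − 0.65)/(1.1 − 0.65) = 0.3601/0.4500 = 0.8001
Terminal stock prices: S_u = 159.5, S_d = 94.25
Terminal payoffs (S − K): max(43.5, 0) = 43.5, max(-21.75, 0) = 0
Node 0 (S = 145): V_0 = e^(−0.01)·[0.8001·43.5000 + 0.1999·0.0000] = 34.4585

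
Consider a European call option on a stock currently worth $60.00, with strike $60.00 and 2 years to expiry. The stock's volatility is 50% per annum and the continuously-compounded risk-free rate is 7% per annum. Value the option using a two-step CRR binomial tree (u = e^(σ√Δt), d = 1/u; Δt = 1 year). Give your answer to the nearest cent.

$17.92

CRR parameters: u = e^(σ√Δt) = e^(0.5·√1) = 1.6487, d = 1/u = 0.6065
Per-period rate: rΔt = 0.07·1 = 0.07, so R = e^0.07 = 1.0725
Risk-neutral probability p = (e^0.07 − 0.6065)/(1.6487 − 0.6065) = 0.4660/1.0422 = 0.4471
Terminal stock prices: S_uu = 163.1, S_ud = 60, S_dd = 22.07
Terminal payoffs (S − K): max(103.1, 0) = 103.1, max(0, 0) = 0, max(-37.93, 0) = 0
Node u (S = 98.92): V_u = e^(−0.07)·[0.4471·103.0969 + 0.5529·0.0000] = 42.9796
Node d (S = 36.39): V_d = e^(−0.07)·[0.4471·0.0000 + 0.5529·0.0000] = 0.0000
Node 0 (S = 60): V_0 = e^(−0.07)·[0.4471·42.9796 + 0.5529·0.0000] = 17.9176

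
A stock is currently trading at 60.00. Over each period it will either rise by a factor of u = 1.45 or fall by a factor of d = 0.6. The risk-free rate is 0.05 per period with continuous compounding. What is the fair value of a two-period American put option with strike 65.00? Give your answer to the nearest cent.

15.82

Risk-neutral probability p = (e^0.05 − 0.6)/(1.45 − 0.6) = 0.4513/0.8500 = 0.5309
Terminal stock prices: S_uu = 126.2, S_ud = 52.2, S_dd = 21.6
Terminal payoffs (K − S): max(-61.15, 0) = 0, max(12.8, 0) = 12.8, max(43.4, 0) = 43.4
Node u (S = 87): continuation = e^(−0.05)·[0.5309·0.0000 + 0.4691·12.8000] = 5.7116; exercise value = 0.0000 ≤ continuation, so V_u = 5.7116
Node d (S = 36): continuation = e^(−0.05)·[0.5309·12.8000 + 0.4691·43.4000] = 25.8299; exercise value = 29.0000 > continuation, so V_d = 29.0000 (exercise)
Node 0 (S = 60): continuation = e^(−0.05)·[0.5309·5.7116 + 0.4691·29.0000] = 15.8246; exercise value = 5.0000 ≤ continuation, so V_0 = 15.8246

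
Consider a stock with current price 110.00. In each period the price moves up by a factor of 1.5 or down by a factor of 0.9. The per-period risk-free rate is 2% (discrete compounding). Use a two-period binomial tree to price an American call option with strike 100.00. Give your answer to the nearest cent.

Risk-neutral probability p = (1 + 0.02 − 0.9)/(1.5 − 0.9) = 0.1200/0.6000 = 0.2000
Terminal stock prices: S_uu = 247.5, S_ud = 148.5, S_dd = 89.1
Terminal payoffs (S − K): max(147.5, 0) = 147.5, max(48.5, 0) = 48.5, max(-10.9, 0) = 0
Node u (S = 165): continuation = 1/1.02·[0.2000·147.5000 + 0.8000·48.5000] = 66.9608; exercise value = 65.0000 ≤ continuation, so V_u = 66.9608
Node d (S = 99): continuation = 1/1.02·[0.2000·48.5000 + 0.8000·0.0000] = 9.5098; exercise value = 0.0000 ≤ continuation, so V_d = 9.5098
Node 0 (S = 110): continuation = 1/1.02·[0.2000·66.9608 + 0.8000·9.5098] = 20.5882; exercise value = 10.0000 ≤ continuation, so V_0 = 20.5882

20.59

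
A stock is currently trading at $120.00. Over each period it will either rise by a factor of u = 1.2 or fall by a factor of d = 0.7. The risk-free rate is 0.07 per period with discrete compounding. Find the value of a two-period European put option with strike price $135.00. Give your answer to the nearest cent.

Risk-neutral probability p = (1 + 0.07 − 0.7)/(1.2 − 0.7) = 0.3700/0.5000 = 0.7400
Terminal stock prices: S_uu = 172.8, S_ud = 100.8, S_dd = 58.8
Terminal payoffs (K − S): max(-37.8, 0) = 0, max(34.2, 0) = 34.2, max(76.2, 0) = 76.2
Node u (S = 144): V_u = 1/1.07·[0.7400·0.0000 + 0.2600·34.2000] = 8.3103
Node d (S = 84): V_d = 1/1.07·[0.7400·34.2000 + 0.2600·76.2000] = 42.1682
Node 0 (S = 120): V_0 = 1/1.07·[0.7400·8.3103 + 0.2600·42.1682] = 15.9938

$15.99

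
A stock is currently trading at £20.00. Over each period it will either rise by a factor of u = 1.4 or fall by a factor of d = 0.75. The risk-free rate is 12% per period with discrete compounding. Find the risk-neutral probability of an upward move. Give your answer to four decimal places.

p = 0.5692

Risk-neutral probability p = (1 + 0.12 − 0.75)/(1.4 − 0.75) = 0.3700/0.6500 = 0.5692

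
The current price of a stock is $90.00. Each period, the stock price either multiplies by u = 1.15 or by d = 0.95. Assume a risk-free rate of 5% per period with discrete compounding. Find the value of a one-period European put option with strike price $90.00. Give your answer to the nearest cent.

$2.14

Risk-neutral probability p = (1 + 0.05 − 0.95)/(1.15 − 0.95) = 0.1000/0.2000 = 0.5000
Terminal stock prices: S_u = 103.5, S_d = 85.5
Terminal payoffs (K − S): max(-13.5, 0) = 0, max(4.5, 0) = 4.5
Node 0 (S = 90): V_0 = 1/1.05·[0.5000·0.0000 + 0.5000·4.5000] = 2.1429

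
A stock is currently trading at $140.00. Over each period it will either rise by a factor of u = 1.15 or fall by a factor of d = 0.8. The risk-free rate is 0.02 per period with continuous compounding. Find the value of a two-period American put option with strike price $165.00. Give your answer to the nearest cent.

Risk-neutral probability p = (e^0.02 − 0.8)/(1.15 − 0.8) = 0.2202/0.3500 = 0.6291
Terminal stock prices: S_uu = 185.1, S_ud = 128.8, S_dd = 89.6
Terminal payoffs (K − S): max(-20.15, 0) = 0, max(36.2, 0) = 36.2, max(75.4, 0) = 75.4
Node u (S = 161): continuation = e^(−0.02)·[0.6291·0.0000 + 0.3709·36.2000] = 13.1591; exercise value = 4.0000 ≤ continuation, so V_u = 13.1591
Node d (S = 112): continuation = e^(−0.02)·[0.6291·36.2000 + 0.3709·75.4000] = 49.7328; exercise value = 53.0000 > continuation, so V_d = 53.0000 (exercise)
Node 0 (S = 140): continuation = e^(−0.02)·[0.6291·13.1591 + 0.3709·53.0000] = 27.3811; exercise value = 25.0000 ≤ continuation, so V_0 = 27.3811

$27.38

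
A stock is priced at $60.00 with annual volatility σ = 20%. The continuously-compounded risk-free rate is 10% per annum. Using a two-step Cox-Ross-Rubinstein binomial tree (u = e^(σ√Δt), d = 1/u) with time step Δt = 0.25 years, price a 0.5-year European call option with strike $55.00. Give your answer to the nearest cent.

CRR parameters: u = e^(σ√Δt) = e^(0.2·√0.25) = 1.1052, d = 1/u = 0.9048
Per-period rate: rΔt = 0.1·0.25 = 0.025, so R = e^0.025 = 1.0253
Risk-neutral probability p = (e^0.025 − 0.9048)/(1.1052 − 0.9048) = 0.1205/0.2003 = 0.6014
Terminal stock prices: S_uu = 73.28, S_ud = 60, S_dd = 49.12
Terminal payoffs (S − K): max(18.28, 0) = 18.28, max(5, 0) = 5, max(-5.876, 0) = 0
Node u (S = 66.31): V_u = e^(−0.025)·[0.6014·18.2842 + 0.3986·5.0000] = 12.6682
Node d (S = 54.29): V_d = e^(−0.025)·[0.6014·5.0000 + 0.3986·0.0000] = 2.9327
Node 0 (S = 60): V_0 = e^(−0.025)·[0.6014·12.6682 + 0.3986·2.9327] = 8.5705

$8.57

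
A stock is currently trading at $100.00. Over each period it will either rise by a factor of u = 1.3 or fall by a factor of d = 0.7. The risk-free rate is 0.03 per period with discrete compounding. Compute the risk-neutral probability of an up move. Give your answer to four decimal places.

p = 0.5500

Risk-neutral probability p = (1 + 0.03 − 0.7)/(1.3 − 0.7) = 0.3300/0.6000 = 0.5500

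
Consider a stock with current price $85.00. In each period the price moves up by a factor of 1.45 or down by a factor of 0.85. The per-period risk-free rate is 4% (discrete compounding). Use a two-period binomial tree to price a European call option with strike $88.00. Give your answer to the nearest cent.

$15.12

Risk-neutral probability p = (1 + 0.04 − 0.85)/(1.45 − 0.85) = 0.1900/0.6000 = 0.3167
Terminal stock prices: S_uu = 178.7, S_ud = 104.8, S_dd = 61.41
Terminal payoffs (S − K): max(90.71, 0) = 90.71, max(16.76, 0) = 16.76, max(-26.59, 0) = 0
Node u (S = 123.2): V_u = 1/1.04·[0.3167·90.7125 + 0.6833·16.7625] = 38.6346
Node d (S = 72.25): V_d = 1/1.04·[0.3167·16.7625 + 0.6833·0.0000] = 5.1040
Node 0 (S = 85): V_0 = 1/1.04·[0.3167·38.6346 + 0.6833·5.1040] = 15.1173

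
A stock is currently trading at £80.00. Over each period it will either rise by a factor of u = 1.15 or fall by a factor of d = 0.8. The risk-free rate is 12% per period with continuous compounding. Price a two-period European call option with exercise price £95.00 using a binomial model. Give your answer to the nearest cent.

Risk-neutral probability p = (e^0.12 − 0.8)/(1.15 − 0.8) = 0.3275/0.3500 = 0.9357
Terminal stock prices: S_uu = 105.8, S_ud = 73.6, S_dd = 51.2
Terminal payoffs (S − K): max(10.8, 0) = 10.8, max(-21.4, 0) = 0, max(-43.8, 0) = 0
Node u (S = 92): V_u = e^(−0.12)·[0.9357·10.8000 + 0.0643·0.0000] = 8.9629
Node d (S = 64): V_d = e^(−0.12)·[0.9357·0.0000 + 0.0643·0.0000] = 0.0000
Node 0 (S = 80): V_0 = e^(−0.12)·[0.9357·8.9629 + 0.0643·0.0000] = 7.4383

£7.44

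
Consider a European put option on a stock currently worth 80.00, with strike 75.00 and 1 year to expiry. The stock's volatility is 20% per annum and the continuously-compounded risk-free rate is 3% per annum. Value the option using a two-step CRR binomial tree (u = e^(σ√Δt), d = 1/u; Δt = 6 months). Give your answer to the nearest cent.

3.32

CRR parameters: u = e^(σ√Δt) = e^(0.2·√0.5) = 1.1519, d = 1/u = 0.8681
Per-period rate: rΔt = 0.03·0.5 = 0.015, so R = e^0.015 = 1.0151
Risk-neutral probability p = (e^0.015 − 0.8681)/(1.1519 − 0.8681) = 0.1470/0.2838 = 0.5180
Terminal stock prices: S_uu = 106.2, S_ud = 80, S_dd = 60.29
Terminal payoffs (K − S): max(-31.15, 0) = 0, max(-5, 0) = 0, max(14.71, 0) = 14.71
Node u (S = 92.15): V_u = e^(−0.015)·[0.5180·0.0000 + 0.4820·0.0000] = 0.0000
Node d (S = 69.45): V_d = e^(−0.015)·[0.5180·0.0000 + 0.4820·14.7089] = 6.9848
Node 0 (S = 80): V_0 = e^(−0.015)·[0.5180·0.0000 + 0.4820·6.9848] = 3.3168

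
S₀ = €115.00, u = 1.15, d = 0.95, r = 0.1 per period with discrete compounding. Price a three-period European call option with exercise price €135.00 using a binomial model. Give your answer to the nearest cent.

€15.65

Risk-neutral probability p = (1 + 0.1 − 0.95)/(1.15 − 0.95) = 0.1500/0.2000 = 0.7500
Terminal stock prices: S_uuu = 174.9, S_uud = 144.5, S_udd = 119.4, S_ddd = 98.6
Terminal payoffs (S − K): max(39.9, 0) = 39.9, max(9.483, 0) = 9.483, max(-15.64, 0) = 0, max(-36.4, 0) = 0
Node uu (S = 152.1): V_uu = 1/1.1·[0.7500·39.9006 + 0.2500·9.4831] = 29.3602
Node ud (S = 125.6): V_ud = 1/1.1·[0.7500·9.4831 + 0.2500·0.0000] = 6.4658
Node dd (S = 103.8): V_dd = 1/1.1·[0.7500·0.0000 + 0.2500·0.0000] = 0.0000
Node u (S = 132.2): V_u = 1/1.1·[0.7500·29.3602 + 0.2500·6.4658] = 21.4878
Node d (S = 109.2): V_d = 1/1.1·[0.7500·6.4658 + 0.2500·0.0000] = 4.4085
Node 0 (S = 115): V_0 = 1/1.1·[0.7500·21.4878 + 0.2500·4.4085] = 15.6527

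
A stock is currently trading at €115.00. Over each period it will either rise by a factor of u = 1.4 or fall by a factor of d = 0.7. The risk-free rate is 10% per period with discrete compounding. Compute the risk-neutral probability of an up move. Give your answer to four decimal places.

p = 0.5714

Risk-neutral probability p = (1 + 0.1 − 0.7)/(1.4 − 0.7) = 0.4000/0.7000 = 0.5714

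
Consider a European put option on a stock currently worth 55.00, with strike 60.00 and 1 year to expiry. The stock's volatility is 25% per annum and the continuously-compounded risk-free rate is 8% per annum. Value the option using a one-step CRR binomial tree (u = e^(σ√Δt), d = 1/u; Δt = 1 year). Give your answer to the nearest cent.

6.30

CRR parameters: u = e^(σ√Δt) = e^(0.25·√1) = 1.2840, d = 1/u = 0.7788
Per-period rate: rΔt = 0.08·1 = 0.08, so R = e^0.08 = 1.0833
Risk-neutral probability p = (e^0.08 − 0.7788)/(1.2840 − 0.7788) = 0.3045/0.5052 = 0.6027
Terminal stock prices: S_u = 70.62, S_d = 42.83
Terminal payoffs (K − S): max(-10.62, 0) = 0, max(17.17, 0) = 17.17
Node 0 (S = 55): V_0 = e^(−0.08)·[0.6027·0.0000 + 0.3973·17.1660] = 6.2961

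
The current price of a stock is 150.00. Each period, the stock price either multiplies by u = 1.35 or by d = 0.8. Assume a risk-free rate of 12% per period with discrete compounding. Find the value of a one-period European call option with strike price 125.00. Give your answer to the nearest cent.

40.26

Risk-neutral probability p = (1 + 0.12 − 0.8)/(1.35 − 0.8) = 0.3200/0.5500 = 0.5818
Terminal stock prices: S_u = 202.5, S_d = 120
Terminal payoffs (S − K): max(77.5, 0) = 77.5, max(-5, 0) = 0
Node 0 (S = 150): V_0 = 1/1.12·[0.5818·77.5000 + 0.4182·0.0000] = 40.2597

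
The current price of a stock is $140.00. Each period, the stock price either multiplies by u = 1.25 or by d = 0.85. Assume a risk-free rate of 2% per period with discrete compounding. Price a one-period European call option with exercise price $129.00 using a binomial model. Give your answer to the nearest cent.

$19.17

Risk-neutral probability p = (1 + 0.02 − 0.85)/(1.25 − 0.85) = 0.1700/0.4000 = 0.4250
Terminal stock prices: S_u = 175, S_d = 119
Terminal payoffs (S − K): max(46, 0) = 46, max(-10, 0) = 0
Node 0 (S = 140): V_0 = 1/1.02·[0.4250·46.0000 + 0.5750·0.0000] = 19.1667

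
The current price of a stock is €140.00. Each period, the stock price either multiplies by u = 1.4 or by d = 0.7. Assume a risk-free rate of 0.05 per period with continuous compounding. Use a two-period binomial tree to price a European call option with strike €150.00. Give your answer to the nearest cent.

Risk-neutral probability p = (e^0.05 − 0.7)/(1.4 − 0.7) = 0.3513/0.7000 = 0.5018
Terminal stock prices: S_uu = 274.4, S_ud = 137.2, S_dd = 68.6
Terminal payoffs (S − K): max(124.4, 0) = 124.4, max(-12.8, 0) = 0, max(-81.4, 0) = 0
Node u (S = 196): V_u = e^(−0.05)·[0.5018·124.4000 + 0.4982·0.0000] = 59.3813
Node d (S = 98): V_d = e^(−0.05)·[0.5018·0.0000 + 0.4982·0.0000] = 0.0000
Node 0 (S = 140): V_0 = e^(−0.05)·[0.5018·59.3813 + 0.4982·0.0000] = 28.3452

€28.35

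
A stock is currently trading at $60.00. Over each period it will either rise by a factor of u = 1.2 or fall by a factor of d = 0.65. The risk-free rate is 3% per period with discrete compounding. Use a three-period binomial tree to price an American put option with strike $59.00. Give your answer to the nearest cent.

Risk-neutral probability p = (1 + 0.03 − 0.65)/(1.2 − 0.65) = 0.3800/0.5500 = 0.6909
Terminal stock prices: S_uuu = 103.7, S_uud = 56.16, S_udd = 30.42, S_ddd = 16.48
Terminal payoffs (K − S): max(-44.68, 0) = 0, max(2.84, 0) = 2.84, max(28.58, 0) = 28.58, max(42.52, 0) = 42.52
Node uu (S = 86.4): continuation = 1/1.03·[0.6909·0.0000 + 0.3091·2.8400] = 0.8523; exercise value = 0.0000 ≤ continuation, so V_uu = 0.8523
Node ud (S = 46.8): continuation = 1/1.03·[0.6909·2.8400 + 0.3091·28.5800] = 10.4816; exercise value = 12.2000 > continuation, so V_ud = 12.2000 (exercise)
Node dd (S = 25.35): continuation = 1/1.03·[0.6909·28.5800 + 0.3091·42.5225] = 31.9316; exercise value = 33.6500 > continuation, so V_dd = 33.6500 (exercise)
Node u (S = 72): continuation = 1/1.03·[0.6909·0.8523 + 0.3091·12.2000] = 4.2328; exercise value = 0.0000 ≤ continuation, so V_u = 4.2328
Node d (S = 39): continuation = 1/1.03·[0.6909·12.2000 + 0.3091·33.6500] = 18.2816; exercise value = 20.0000 > continuation, so V_d = 20.0000 (exercise)
Node 0 (S = 60): continuation = 1/1.03·[0.6909·4.2328 + 0.3091·20.0000] = 8.8410; exercise value = 0.0000 ≤ continuation, so V_0 = 8.8410

$8.84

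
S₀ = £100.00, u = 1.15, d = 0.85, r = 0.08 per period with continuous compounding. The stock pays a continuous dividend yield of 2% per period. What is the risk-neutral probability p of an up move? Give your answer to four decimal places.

Per-period risk-free factor R = e^0.08 = 1.0833; dividend-adjusted growth = e^(0.08−0.02) = 1.0618.
Risk-neutral probability p = (1.0618 − 0.85)/(1.15 − 0.85) = 0.2118/0.3000 = 0.7061

p = 0.7061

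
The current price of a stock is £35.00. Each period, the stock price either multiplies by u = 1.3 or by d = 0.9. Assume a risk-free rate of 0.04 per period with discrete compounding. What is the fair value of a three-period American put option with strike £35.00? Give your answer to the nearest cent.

Risk-neutral probability p = (1 + 0.04 − 0.9)/(1.3 − 0.9) = 0.1400/0.4000 = 0.3500
Terminal stock prices: S_uuu = 76.89, S_uud = 53.24, S_udd = 36.86, S_ddd = 25.52
Terminal payoffs (K − S): max(-41.89, 0) = 0, max(-18.24, 0) = 0, max(-1.855, 0) = 0, max(9.485, 0) = 9.485
Node uu (S = 59.15): continuation = 1/1.04·[0.3500·0.0000 + 0.6500·0.0000] = 0.0000; exercise value = 0.0000 ≤ continuation, so V_uu = 0.0000
Node ud (S = 40.95): continuation = 1/1.04·[0.3500·0.0000 + 0.6500·0.0000] = 0.0000; exercise value = 0.0000 ≤ continuation, so V_ud = 0.0000
Node dd (S = 28.35): continuation = 1/1.04·[0.3500·0.0000 + 0.6500·9.4850] = 5.9281; exercise value = 6.6500 > continuation, so V_dd = 6.6500 (exercise)
Node u (S = 45.5): continuation = 1/1.04·[0.3500·0.0000 + 0.6500·0.0000] = 0.0000; exercise value = 0.0000 ≤ continuation, so V_u = 0.0000
Node d (S = 31.5): continuation = 1/1.04·[0.3500·0.0000 + 0.6500·6.6500] = 4.1562; exercise value = 3.5000 ≤ continuation, so V_d = 4.1562
Node 0 (S = 35): continuation = 1/1.04·[0.3500·0.0000 + 0.6500·4.1562] = 2.5977; exercise value = 0.0000 ≤ continuation, so V_0 = 2.5977

£2.60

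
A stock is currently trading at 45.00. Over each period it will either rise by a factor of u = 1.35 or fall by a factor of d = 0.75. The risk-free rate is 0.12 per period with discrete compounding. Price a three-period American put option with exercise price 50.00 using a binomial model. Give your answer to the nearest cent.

6.58

Risk-neutral probability p = (1 + 0.12 − 0.75)/(1.35 − 0.75) = 0.3700/0.6000 = 0.6167
Terminal stock prices: S_uuu = 110.7, S_uud = 61.51, S_udd = 34.17, S_ddd = 18.98
Terminal payoffs (K − S): max(-60.72, 0) = 0, max(-11.51, 0) = 0, max(15.83, 0) = 15.83, max(31.02, 0) = 31.02
Node uu (S = 82.01): continuation = 1/1.12·[0.6167·0.0000 + 0.3833·0.0000] = 0.0000; exercise value = 0.0000 ≤ continuation, so V_uu = 0.0000
Node ud (S = 45.56): continuation = 1/1.12·[0.6167·0.0000 + 0.3833·15.8281] = 5.4174; exercise value = 4.4375 ≤ continuation, so V_ud = 5.4174
Node dd (S = 25.31): continuation = 1/1.12·[0.6167·15.8281 + 0.3833·31.0156] = 19.3304; exercise value = 24.6875 > continuation, so V_dd = 24.6875 (exercise)
Node u (S = 60.75): continuation = 1/1.12·[0.6167·0.0000 + 0.3833·5.4174] = 1.8542; exercise value = 0.0000 ≤ continuation, so V_u = 1.8542
Node d (S = 33.75): continuation = 1/1.12·[0.6167·5.4174 + 0.3833·24.6875] = 11.4324; exercise value = 16.2500 > continuation, so V_d = 16.2500 (exercise)
Node 0 (S = 45): continuation = 1/1.12·[0.6167·1.8542 + 0.3833·16.2500] = 6.5826; exercise value = 5.0000 ≤ continuation, so V_0 = 6.5826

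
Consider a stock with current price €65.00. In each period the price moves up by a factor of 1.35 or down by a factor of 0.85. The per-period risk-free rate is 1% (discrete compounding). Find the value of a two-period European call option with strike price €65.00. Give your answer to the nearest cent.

€9.46

Risk-neutral probability p = (1 + 0.01 − 0.85)/(1.35 − 0.85) = 0.1600/0.5000 = 0.3200
Terminal stock prices: S_uu = 118.5, S_ud = 74.59, S_dd = 46.96
Terminal payoffs (S − K): max(53.46, 0) = 53.46, max(9.587, 0) = 9.587, max(-18.04, 0) = 0
Node u (S = 87.75): V_u = 1/1.01·[0.3200·53.4625 + 0.6800·9.5875] = 23.3936
Node d (S = 55.25): V_d = 1/1.01·[0.3200·9.5875 + 0.6800·0.0000] = 3.0376
Node 0 (S = 65): V_0 = 1/1.01·[0.3200·23.3936 + 0.6800·3.0376] = 9.4570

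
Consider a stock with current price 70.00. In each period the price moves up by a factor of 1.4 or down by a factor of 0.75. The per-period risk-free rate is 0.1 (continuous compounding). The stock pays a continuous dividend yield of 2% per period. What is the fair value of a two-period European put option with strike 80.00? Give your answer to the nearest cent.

Per-period risk-free factor R = e^0.1 = 1.1052; dividend-adjusted growth = e^(0.1−0.02) = 1.0833.
Risk-neutral probability p = (1.0833 − 0.75)/(1.4 − 0.75) = 0.3333/0.6500 = 0.5127
Terminal stock prices: S_uu = 137.2, S_ud = 73.5, S_dd = 39.38
Terminal payoffs (K − S): max(-57.2, 0) = 0, max(6.5, 0) = 6.5, max(40.62, 0) = 40.62
Node u (S = 98): V_u = e^(−0.1)·[0.5127·0.0000 + 0.4873·6.5000] = 2.8657
Node d (S = 52.5): V_d = e^(−0.1)·[0.5127·6.5000 + 0.4873·40.6250] = 20.9266
Node 0 (S = 70): V_0 = e^(−0.1)·[0.5127·2.8657 + 0.4873·20.9266] = 10.5557

10.56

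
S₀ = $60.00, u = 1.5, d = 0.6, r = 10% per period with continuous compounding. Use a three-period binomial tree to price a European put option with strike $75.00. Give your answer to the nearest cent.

$14.11

Risk-neutral probability p = (e^0.1 − 0.6)/(1.5 − 0.6) = 0.5052/0.9000 = 0.5613
Terminal stock prices: S_uuu = 202.5, S_uud = 81, S_udd = 32.4, S_ddd = 12.96
Terminal payoffs (K − S): max(-127.5, 0) = 0, max(-6, 0) = 0, max(42.6, 0) = 42.6, max(62.04, 0) = 62.04
Node uu (S = 135): V_uu = e^(−0.1)·[0.5613·0.0000 + 0.4387·0.0000] = 0.0000
Node ud (S = 54): V_ud = e^(−0.1)·[0.5613·0.0000 + 0.4387·42.6000] = 16.9101
Node dd (S = 21.6): V_dd = e^(−0.1)·[0.5613·42.6000 + 0.4387·62.0400] = 46.2628
Node u (S = 90): V_u = e^(−0.1)·[0.5613·0.0000 + 0.4387·16.9101] = 6.7125
Node d (S = 36): V_d = e^(−0.1)·[0.5613·16.9101 + 0.4387·46.2628] = 26.9525
Node 0 (S = 60): V_0 = e^(−0.1)·[0.5613·6.7125 + 0.4387·26.9525] = 14.1080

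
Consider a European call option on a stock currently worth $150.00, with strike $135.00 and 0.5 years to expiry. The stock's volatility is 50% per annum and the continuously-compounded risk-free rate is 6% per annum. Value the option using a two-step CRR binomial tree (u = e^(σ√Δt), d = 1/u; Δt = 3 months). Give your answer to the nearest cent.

CRR parameters: u = e^(σ√Δt) = e^(0.5·√0.25) = 1.2840, d = 1/u = 0.7788
Per-period rate: rΔt = 0.06·0.25 = 0.015, so R = e^0.015 = 1.0151
Risk-neutral probability p = (e^0.015 − 0.7788)/(1.2840 − 0.7788) = 0.2363/0.5052 = 0.4677
Terminal stock prices: S_uu = 247.3, S_ud = 150, S_dd = 90.98
Terminal payoffs (S − K): max(112.3, 0) = 112.3, max(15, 0) = 15, max(-44.02, 0) = 0
Node u (S = 192.6): V_u = e^(−0.015)·[0.4677·112.3082 + 0.5323·15.0000] = 59.6137
Node d (S = 116.8): V_d = e^(−0.015)·[0.4677·15.0000 + 0.5323·0.0000] = 6.9116
Node 0 (S = 150): V_0 = e^(−0.015)·[0.4677·59.6137 + 0.5323·6.9116] = 31.0924

$31.09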